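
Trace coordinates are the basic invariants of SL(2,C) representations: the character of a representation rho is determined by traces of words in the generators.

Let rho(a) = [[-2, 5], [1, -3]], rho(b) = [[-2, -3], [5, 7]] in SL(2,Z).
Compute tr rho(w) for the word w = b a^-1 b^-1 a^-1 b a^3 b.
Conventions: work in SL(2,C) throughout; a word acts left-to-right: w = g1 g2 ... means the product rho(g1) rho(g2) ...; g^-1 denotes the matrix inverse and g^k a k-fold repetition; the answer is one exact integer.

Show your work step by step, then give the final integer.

rho(b) = [[-2, -3], [5, 7]]
... * rho(a^-1) = [[-3, -5], [-1, -2]]  ->  [[9, 16], [-22, -39]]
... * rho(b^-1) = [[7, 3], [-5, -2]]  ->  [[-17, -5], [41, 12]]
... * rho(a^-1) = [[-3, -5], [-1, -2]]  ->  [[56, 95], [-135, -229]]
... * rho(b) = [[-2, -3], [5, 7]]  ->  [[363, 497], [-875, -1198]]
... * rho(a) = [[-2, 5], [1, -3]]  ->  [[-229, 324], [552, -781]]
... * rho(a) = [[-2, 5], [1, -3]]  ->  [[782, -2117], [-1885, 5103]]
... * rho(a) = [[-2, 5], [1, -3]]  ->  [[-3681, 10261], [8873, -24734]]
... * rho(b) = [[-2, -3], [5, 7]]  ->  [[58667, 82870], [-141416, -199757]]
tr = 58667 + -199757 = -141090

-141090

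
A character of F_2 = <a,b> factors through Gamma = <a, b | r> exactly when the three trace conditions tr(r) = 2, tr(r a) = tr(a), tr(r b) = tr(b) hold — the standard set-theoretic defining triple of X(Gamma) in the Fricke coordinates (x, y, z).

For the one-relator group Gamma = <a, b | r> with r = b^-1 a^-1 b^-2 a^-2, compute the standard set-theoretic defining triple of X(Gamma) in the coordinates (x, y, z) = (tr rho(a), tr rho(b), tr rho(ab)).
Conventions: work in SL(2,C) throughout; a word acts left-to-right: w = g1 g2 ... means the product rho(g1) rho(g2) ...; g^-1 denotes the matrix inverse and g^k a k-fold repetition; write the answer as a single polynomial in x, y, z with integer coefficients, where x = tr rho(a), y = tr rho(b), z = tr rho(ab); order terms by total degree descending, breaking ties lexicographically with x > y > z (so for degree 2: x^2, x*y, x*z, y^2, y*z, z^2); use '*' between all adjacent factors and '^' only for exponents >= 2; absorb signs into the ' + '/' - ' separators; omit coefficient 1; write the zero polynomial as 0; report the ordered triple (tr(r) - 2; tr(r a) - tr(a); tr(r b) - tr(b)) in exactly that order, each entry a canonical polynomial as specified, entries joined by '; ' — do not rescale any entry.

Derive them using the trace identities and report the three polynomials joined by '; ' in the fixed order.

x*y*z^2 - x^2*z - y^2*z + z - 2; y*z^2 - x*z - x - y; x^2*y*z - x^3 - x*y^2 - y*z + 3*x - y

tr(a^-1) = tr(a) = x
tr(a^-2) = tr(a^-1)*tr(a) - tr(1)  (eliminate a^-1) = x^2 - 2
tr(a^-1 b) = tr(b)*tr(a) - tr(b a)  (eliminate a^-1) = x*y - z
tr(a^-2 b) = tr(a^-1 b)*tr(a) - tr(a^-1 b a)  (eliminate a^-1) = x^2*y - x*z - y
tr(a^-1 b^-1 a^-1) = tr(a^-2)*tr(b) - tr(a^-2 b)  (eliminate b^-1) = x*z - y
tr(a b a b) = tr(a b)*tr(a b) - tr(1)  (split on a) = z^2 - 2
tr(b^-1 a b a) = tr(a b a)*tr(b) - tr(a b a b)  (eliminate b^-1) = x*y*z - y^2 - z^2 + 2
tr(b a^-1 b^-1 a) = tr(b^-1 a b)*tr(a) - tr(b^-1 a b a)  (eliminate a^-1) = -x*y*z + x^2 + y^2 + z^2 - 2
tr(a^-1 b^-1 a^-1 b) = tr(b a^-1 b^-1)*tr(a) - tr(b a^-1 b^-1 a)  (eliminate a^-1) = x*y*z - y^2 - z^2 + 2
tr(a^-1 b^-1 a^-1 b^-1) = tr(a^-1 b^-1 a^-1)*tr(b) - tr(a^-1 b^-1 a^-1 b)  (eliminate b^-1) = z^2 - 2
tr(b^-1 a^-1 b^-1) = tr(b^-1 a^-1)*tr(b) - tr(b^-1 a^-1 b)  (eliminate b^-1) = y*z - x
tr(a^-2 b^-1 a^-1 b^-1) = tr(a^-1 b^-1 a^-1 b^-1)*tr(a) - tr(a^-1 b^-1 a^-1 b^-1 a)  (eliminate a^-1) = x*z^2 - y*z - x
tr(a^-2 b^-1 a^-1) = tr(a^-1 b^-1 a^-1)*tr(a) - tr(a^-1 b^-1)  (eliminate a^-1) = x^2*z - x*y - z
tr(b^-1 a^-1 b^-2 a^-2) = tr(a^-2 b^-1 a^-1 b^-1)*tr(b) - tr(a^-2 b^-1 a^-1)  (eliminate b^-1) = x*y*z^2 - x^2*z - y^2*z + z
tr(b^-1 a^-1 b^-2 a^-1) = tr(a^-1 b^-1 a^-1 b^-1)*tr(b) - tr(a^-1 b^-1 a^-1)  (eliminate b^-1) = y*z^2 - x*z - y
tr(a^-1 b^-2 a^-1) = tr(b^-1 a^-2)*tr(b) - tr(b^-1 a^-2 b)  (eliminate b^-1) = x*y*z - x^2 - y^2 + 2
tr(a^-1 b^-2 a^-2) = tr(a^-1 b^-2 a^-1)*tr(a) - tr(a^-1 b^-2)  (eliminate a^-1) = x^2*y*z - x^3 - x*y^2 - y*z + 3*x
assemble the triple (tr(r) - 2; tr(r a) - x; tr(r b) - y)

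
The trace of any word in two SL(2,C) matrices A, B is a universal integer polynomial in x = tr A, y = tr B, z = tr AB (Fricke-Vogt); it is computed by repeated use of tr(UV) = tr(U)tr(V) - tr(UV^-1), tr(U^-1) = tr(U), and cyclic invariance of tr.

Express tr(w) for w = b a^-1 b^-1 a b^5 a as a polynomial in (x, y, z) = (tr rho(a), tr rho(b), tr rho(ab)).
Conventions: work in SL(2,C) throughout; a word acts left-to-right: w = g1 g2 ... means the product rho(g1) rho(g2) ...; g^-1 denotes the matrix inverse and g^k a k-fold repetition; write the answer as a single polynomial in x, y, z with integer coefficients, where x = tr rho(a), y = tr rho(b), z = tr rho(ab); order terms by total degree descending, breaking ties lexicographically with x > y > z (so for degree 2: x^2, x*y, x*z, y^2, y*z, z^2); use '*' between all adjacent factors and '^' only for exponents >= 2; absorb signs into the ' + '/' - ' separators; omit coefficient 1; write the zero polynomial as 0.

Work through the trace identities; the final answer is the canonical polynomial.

-x*y^5*z^2 + 2*x^2*y^4*z + y^6*z + y^4*z^3 - x^3*y^3 - x*y^5 + 2*x*y^3*z^2 - 5*x^2*y^2*z - 6*y^4*z - 3*y^2*z^3 + 2*x^3*y + 5*x*y^3 + x*y*z^2 + x^2*z + 10*y^2*z + z^3 - 6*x*y - 3*z

next, trace(a b^2) = trace(b)*trace(a b) - trace(a)  (reduce the b square) = y*z - x
and trace(b a b^2) = trace(b)*trace(a b^2) - trace(a b)  (reduce the b square) = y^2*z - x*y - z
and trace(b^4 a) = trace(b)*trace(b a b^2) - trace(b a b)  (reduce the b square) = y^3*z - x*y^2 - 2*y*z + x
next, trace(b^2) = trace(b)*trace(b) - trace(1)  (reduce the b square) = y^2 - 2
trace(b^3) = trace(b)*trace(b^2) - trace(b)  (reduce the b square) = y^3 - 3*y
trace(b^4) = trace(b)*trace(b^3) - trace(b^2)  (reduce the b square) = y^4 - 4*y^2 + 2
and trace(a^2 b^4) = trace(a)*trace(b^4 a) - trace(b^4)  (reduce the a square) = x*y^3*z - x^2*y^2 - y^4 - 2*x*y*z + x^2 + 4*y^2 - 2
trace(a^2 b^2) = trace(a)*trace(b^2 a) - trace(b^2)  (reduce the a square) = x*y*z - x^2 - y^2 + 2
and trace(a^2 b) = trace(a)*trace(b a) - trace(b)  (reduce the a square) = x*z - y
next, trace(a^2 b^3) = trace(b)*trace(a^2 b^2) - trace(a^2 b)  (reduce the b square) = x*y^2*z - x^2*y - y^3 - x*z + 3*y
trace(a b^5 a) = trace(b)*trace(a^2 b^4) - trace(a^2 b^3)  (reduce the b square) = x*y^4*z - x^2*y^3 - y^5 - 3*x*y^2*z + 2*x^2*y + 5*y^3 + x*z - 5*y
and trace(b a b a) = trace(b a)*trace(b a) - trace(1)  (split on b) = z^2 - 2
trace(a b a^2 b) = trace(a)*trace(b a b a) - trace(b a b)  (reduce the a square) = x*z^2 - y*z - x
next, trace(a b a^2) = trace(a)*trace(a b a) - trace(a b)  (reduce the a square) = x^2*z - x*y - z
trace(a b a^2 b^2) = trace(b)*trace(a b a^2 b) - trace(a b a^2)  (reduce the b square) = x*y*z^2 - x^2*z - y^2*z + z
trace(b^2 a b a^2 b) = trace(b)*trace(a b a^2 b^2) - trace(a b a^2 b)  (reduce the b square) = x*y^2*z^2 - x^2*y*z - y^3*z - x*z^2 + 2*y*z + x
trace(b^2 a b a^2 b^2) = trace(b)*trace(b^2 a b a^2 b) - trace(b^2 a b a^2)  (reduce the b square) = x*y^3*z^2 - x^2*y^2*z - y^4*z - 2*x*y*z^2 + x^2*z + 3*y^2*z + x*y - z
and trace(a b^5 a b a) = trace(b)*trace(b^2 a b a^2 b^2) - trace(b^2 a b a^2 b)  (reduce the b square) = x*y^4*z^2 - x^2*y^3*z - y^5*z - 3*x*y^2*z^2 + 2*x^2*y*z + 4*y^3*z + x*y^2 + x*z^2 - 3*y*z - x
next, trace(a b a b a b) = trace(a b)*trace(a b a b) - trace(a^-1 b^-1)  (split on a) = z^3 - 3*z
trace(a b a b a b^2) = trace(b)*trace(a b a b a b) - trace(a b a b a)  (reduce the b square) = y*z^3 - x*z^2 - 2*y*z + x
and trace(b a b a b a b^2) = trace(b)*trace(a b a b a b^2) - trace(a b a b a b)  (reduce the b square) = y^2*z^3 - x*y*z^2 - 2*y^2*z - z^3 + x*y + 3*z
and trace(b^2 a b a b a b^2) = trace(b)*trace(b a b a b a b^2) - trace(b a b a b a b)  (reduce the b square) = y^3*z^3 - x*y^2*z^2 - 2*y^3*z - 2*y*z^3 + x*y^2 + x*z^2 + 5*y*z - x
trace(a b^5 a b a b) = trace(b)*trace(b^2 a b a b a b^2) - trace(b^2 a b a b a b)  (reduce the b square) = y^4*z^3 - x*y^3*z^2 - 2*y^4*z - 3*y^2*z^3 + x*y^3 + 2*x*y*z^2 + 7*y^2*z + z^3 - 2*x*y - 3*z
next, trace(b^-1 a b^5 a b a) = trace(a b^5 a b a)*trace(b) - trace(a b^5 a b a b)  (eliminate b^-1) = x*y^5*z^2 - x^2*y^4*z - y^6*z - y^4*z^3 - 2*x*y^3*z^2 + 2*x^2*y^2*z + 6*y^4*z + 3*y^2*z^3 - x*y*z^2 - 10*y^2*z - z^3 + x*y + 3*z
next, trace(b a^-1 b^-1 a b^5 a) = trace(b^-1 a b^5 a b)*trace(a) - trace(b^-1 a b^5 a b a)  (eliminate a^-1) = -x*y^5*z^2 + 2*x^2*y^4*z + y^6*z + y^4*z^3 - x^3*y^3 - x*y^5 + 2*x*y^3*z^2 - 5*x^2*y^2*z - 6*y^4*z - 3*y^2*z^3 + 2*x^3*y + 5*x*y^3 + x*y*z^2 + x^2*z + 10*y^2*z + z^3 - 6*x*y - 3*z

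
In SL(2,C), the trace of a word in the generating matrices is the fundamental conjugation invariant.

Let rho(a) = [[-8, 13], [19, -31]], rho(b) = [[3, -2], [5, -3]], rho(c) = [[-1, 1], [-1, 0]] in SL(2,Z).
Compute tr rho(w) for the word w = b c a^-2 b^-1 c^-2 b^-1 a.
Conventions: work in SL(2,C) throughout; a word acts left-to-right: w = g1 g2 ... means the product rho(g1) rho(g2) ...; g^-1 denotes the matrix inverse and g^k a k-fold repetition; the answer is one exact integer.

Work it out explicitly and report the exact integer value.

412684

rho(b) = [[3, -2], [5, -3]]
... * rho(c) = [[-1, 1], [-1, 0]]  ->  [[-1, 3], [-2, 5]]
... * rho(a^-1) = [[-31, -13], [-19, -8]]  ->  [[-26, -11], [-33, -14]]
... * rho(a^-1) = [[-31, -13], [-19, -8]]  ->  [[1015, 426], [1289, 541]]
... * rho(b^-1) = [[-3, 2], [-5, 3]]  ->  [[-5175, 3308], [-6572, 4201]]
... * rho(c^-1) = [[0, -1], [1, -1]]  ->  [[3308, 1867], [4201, 2371]]
... * rho(c^-1) = [[0, -1], [1, -1]]  ->  [[1867, -5175], [2371, -6572]]
... * rho(b^-1) = [[-3, 2], [-5, 3]]  ->  [[20274, -11791], [25747, -14974]]
... * rho(a) = [[-8, 13], [19, -31]]  ->  [[-386221, 629083], [-490482, 798905]]
tr = -386221 + 798905 = 412684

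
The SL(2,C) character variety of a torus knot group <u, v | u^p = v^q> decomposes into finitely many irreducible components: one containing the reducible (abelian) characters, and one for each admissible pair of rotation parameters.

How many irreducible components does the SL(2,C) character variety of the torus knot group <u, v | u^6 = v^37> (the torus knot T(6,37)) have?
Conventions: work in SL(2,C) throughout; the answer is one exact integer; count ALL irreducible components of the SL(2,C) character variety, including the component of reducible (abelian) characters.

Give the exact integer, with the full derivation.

91

In the torus knot group T(6,37), u^6 = v^37 is central, so an irreducible representation sends it to +I or -I (Schur).
On an irreducible component, tr(u) is locked at 2*cos(pi*alpha/6) for some alpha in 1..5, and tr(v) at 2*cos(pi*beta/37) for some beta in 1..36.
Consistency of u^6 = (-1)^alpha I with v^37 = (-1)^beta I forces alpha = beta (mod 2).
Enumerate parity-matched pairs: 3*18 odd-odd plus 2*18 even-even gives 90.
Total: 90 irreducible-character components + 1 reducible (abelian) component = 91.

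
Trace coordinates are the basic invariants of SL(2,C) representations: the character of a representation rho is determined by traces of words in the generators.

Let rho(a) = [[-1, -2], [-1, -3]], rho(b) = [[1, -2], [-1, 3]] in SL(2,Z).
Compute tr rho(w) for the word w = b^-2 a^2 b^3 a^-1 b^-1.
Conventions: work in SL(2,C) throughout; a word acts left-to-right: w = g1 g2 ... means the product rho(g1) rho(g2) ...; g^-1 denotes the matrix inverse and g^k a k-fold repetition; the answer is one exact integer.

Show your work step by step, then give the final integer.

28796

rho(b^-1) = [[3, 2], [1, 1]]
... * rho(b^-1) = [[3, 2], [1, 1]]  ->  [[11, 8], [4, 3]]
... * rho(a) = [[-1, -2], [-1, -3]]  ->  [[-19, -46], [-7, -17]]
... * rho(a) = [[-1, -2], [-1, -3]]  ->  [[65, 176], [24, 65]]
... * rho(b) = [[1, -2], [-1, 3]]  ->  [[-111, 398], [-41, 147]]
... * rho(b) = [[1, -2], [-1, 3]]  ->  [[-509, 1416], [-188, 523]]
... * rho(b) = [[1, -2], [-1, 3]]  ->  [[-1925, 5266], [-711, 1945]]
... * rho(a^-1) = [[-3, 2], [1, -1]]  ->  [[11041, -9116], [4078, -3367]]
... * rho(b^-1) = [[3, 2], [1, 1]]  ->  [[24007, 12966], [8867, 4789]]
tr = 24007 + 4789 = 28796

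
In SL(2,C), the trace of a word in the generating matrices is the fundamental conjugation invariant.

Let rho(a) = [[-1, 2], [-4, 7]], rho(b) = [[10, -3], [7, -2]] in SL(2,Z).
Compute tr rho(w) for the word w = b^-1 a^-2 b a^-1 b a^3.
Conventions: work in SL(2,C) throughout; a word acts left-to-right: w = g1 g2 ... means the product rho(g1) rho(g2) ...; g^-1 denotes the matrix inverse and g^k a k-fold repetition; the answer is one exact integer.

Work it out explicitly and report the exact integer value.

38648

rho(b^-1) = [[-2, 3], [-7, 10]]
... * rho(a^-1) = [[7, -2], [4, -1]]  ->  [[-2, 1], [-9, 4]]
... * rho(a^-1) = [[7, -2], [4, -1]]  ->  [[-10, 3], [-47, 14]]
... * rho(b) = [[10, -3], [7, -2]]  ->  [[-79, 24], [-372, 113]]
... * rho(a^-1) = [[7, -2], [4, -1]]  ->  [[-457, 134], [-2152, 631]]
... * rho(b) = [[10, -3], [7, -2]]  ->  [[-3632, 1103], [-17103, 5194]]
... * rho(a) = [[-1, 2], [-4, 7]]  ->  [[-780, 457], [-3673, 2152]]
... * rho(a) = [[-1, 2], [-4, 7]]  ->  [[-1048, 1639], [-4935, 7718]]
... * rho(a) = [[-1, 2], [-4, 7]]  ->  [[-5508, 9377], [-25937, 44156]]
tr = -5508 + 44156 = 38648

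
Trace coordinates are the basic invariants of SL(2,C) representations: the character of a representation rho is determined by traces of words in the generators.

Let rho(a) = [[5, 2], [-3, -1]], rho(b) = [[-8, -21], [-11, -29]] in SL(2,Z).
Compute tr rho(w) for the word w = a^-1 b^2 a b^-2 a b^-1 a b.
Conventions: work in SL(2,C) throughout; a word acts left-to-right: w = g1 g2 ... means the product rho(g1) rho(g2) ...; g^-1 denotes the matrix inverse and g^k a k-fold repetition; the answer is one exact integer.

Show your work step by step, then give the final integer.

-291348985199

rho(a^-1) = [[-1, -2], [3, 5]]
... * rho(b) = [[-8, -21], [-11, -29]]  ->  [[30, 79], [-79, -208]]
... * rho(b) = [[-8, -21], [-11, -29]]  ->  [[-1109, -2921], [2920, 7691]]
... * rho(a) = [[5, 2], [-3, -1]]  ->  [[3218, 703], [-8473, -1851]]
... * rho(b^-1) = [[-29, 21], [11, -8]]  ->  [[-85589, 61954], [225356, -163125]]
... * rho(b^-1) = [[-29, 21], [11, -8]]  ->  [[3163575, -2293001], [-8329699, 6037476]]
... * rho(a) = [[5, 2], [-3, -1]]  ->  [[22696878, 8620151], [-59760923, -22696874]]
... * rho(b^-1) = [[-29, 21], [11, -8]]  ->  [[-563387801, 407673230], [1483401153, -1073404391]]
... * rho(a) = [[5, 2], [-3, -1]]  ->  [[-4039958695, -1534448832], [10637218938, 4040206697]]
... * rho(b) = [[-8, -21], [-11, -29]]  ->  [[49198606712, 129338148723], [-129540025171, -340547591911]]
tr = 49198606712 + -340547591911 = -291348985199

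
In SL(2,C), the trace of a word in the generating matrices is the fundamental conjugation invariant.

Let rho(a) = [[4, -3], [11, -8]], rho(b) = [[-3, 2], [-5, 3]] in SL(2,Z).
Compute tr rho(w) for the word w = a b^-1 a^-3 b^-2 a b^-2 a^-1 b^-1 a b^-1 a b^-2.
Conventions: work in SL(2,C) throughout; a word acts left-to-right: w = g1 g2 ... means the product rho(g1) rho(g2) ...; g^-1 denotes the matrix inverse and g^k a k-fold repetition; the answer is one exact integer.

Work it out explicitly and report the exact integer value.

rho(a) = [[4, -3], [11, -8]]
... * rho(b^-1) = [[3, -2], [5, -3]]  ->  [[-3, 1], [-7, 2]]
... * rho(a^-1) = [[-8, 3], [-11, 4]]  ->  [[13, -5], [34, -13]]
... * rho(a^-1) = [[-8, 3], [-11, 4]]  ->  [[-49, 19], [-129, 50]]
... * rho(a^-1) = [[-8, 3], [-11, 4]]  ->  [[183, -71], [482, -187]]
... * rho(b^-1) = [[3, -2], [5, -3]]  ->  [[194, -153], [511, -403]]
... * rho(b^-1) = [[3, -2], [5, -3]]  ->  [[-183, 71], [-482, 187]]
... * rho(a) = [[4, -3], [11, -8]]  ->  [[49, -19], [129, -50]]
... * rho(b^-1) = [[3, -2], [5, -3]]  ->  [[52, -41], [137, -108]]
... * rho(b^-1) = [[3, -2], [5, -3]]  ->  [[-49, 19], [-129, 50]]
... * rho(a^-1) = [[-8, 3], [-11, 4]]  ->  [[183, -71], [482, -187]]
... * rho(b^-1) = [[3, -2], [5, -3]]  ->  [[194, -153], [511, -403]]
... * rho(a) = [[4, -3], [11, -8]]  ->  [[-907, 642], [-2389, 1691]]
... * rho(b^-1) = [[3, -2], [5, -3]]  ->  [[489, -112], [1288, -295]]
... * rho(a) = [[4, -3], [11, -8]]  ->  [[724, -571], [1907, -1504]]
... * rho(b^-1) = [[3, -2], [5, -3]]  ->  [[-683, 265], [-1799, 698]]
... * rho(b^-1) = [[3, -2], [5, -3]]  ->  [[-724, 571], [-1907, 1504]]
tr = -724 + 1504 = 780

780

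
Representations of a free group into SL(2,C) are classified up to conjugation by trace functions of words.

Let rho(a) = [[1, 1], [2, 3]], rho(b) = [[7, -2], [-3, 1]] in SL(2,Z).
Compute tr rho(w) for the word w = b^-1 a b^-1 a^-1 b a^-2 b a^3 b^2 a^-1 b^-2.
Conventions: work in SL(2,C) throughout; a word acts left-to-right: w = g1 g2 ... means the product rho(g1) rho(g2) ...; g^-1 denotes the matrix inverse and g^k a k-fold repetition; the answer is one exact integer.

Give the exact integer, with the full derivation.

rho(b^-1) = [[1, 2], [3, 7]]
... * rho(a) = [[1, 1], [2, 3]]  ->  [[5, 7], [17, 24]]
... * rho(b^-1) = [[1, 2], [3, 7]]  ->  [[26, 59], [89, 202]]
... * rho(a^-1) = [[3, -1], [-2, 1]]  ->  [[-40, 33], [-137, 113]]
... * rho(b) = [[7, -2], [-3, 1]]  ->  [[-379, 113], [-1298, 387]]
... * rho(a^-1) = [[3, -1], [-2, 1]]  ->  [[-1363, 492], [-4668, 1685]]
... * rho(a^-1) = [[3, -1], [-2, 1]]  ->  [[-5073, 1855], [-17374, 6353]]
... * rho(b) = [[7, -2], [-3, 1]]  ->  [[-41076, 12001], [-140677, 41101]]
... * rho(a) = [[1, 1], [2, 3]]  ->  [[-17074, -5073], [-58475, -17374]]
... * rho(a) = [[1, 1], [2, 3]]  ->  [[-27220, -32293], [-93223, -110597]]
... * rho(a) = [[1, 1], [2, 3]]  ->  [[-91806, -124099], [-314417, -425014]]
... * rho(b) = [[7, -2], [-3, 1]]  ->  [[-270345, 59513], [-925877, 203820]]
... * rho(b) = [[7, -2], [-3, 1]]  ->  [[-2070954, 600203], [-7092599, 2055574]]
... * rho(a^-1) = [[3, -1], [-2, 1]]  ->  [[-7413268, 2671157], [-25388945, 9148173]]
... * rho(b^-1) = [[1, 2], [3, 7]]  ->  [[600203, 3871563], [2055574, 13259321]]
... * rho(b^-1) = [[1, 2], [3, 7]]  ->  [[12214892, 28301347], [41833537, 96926395]]
tr = 12214892 + 96926395 = 109141287

109141287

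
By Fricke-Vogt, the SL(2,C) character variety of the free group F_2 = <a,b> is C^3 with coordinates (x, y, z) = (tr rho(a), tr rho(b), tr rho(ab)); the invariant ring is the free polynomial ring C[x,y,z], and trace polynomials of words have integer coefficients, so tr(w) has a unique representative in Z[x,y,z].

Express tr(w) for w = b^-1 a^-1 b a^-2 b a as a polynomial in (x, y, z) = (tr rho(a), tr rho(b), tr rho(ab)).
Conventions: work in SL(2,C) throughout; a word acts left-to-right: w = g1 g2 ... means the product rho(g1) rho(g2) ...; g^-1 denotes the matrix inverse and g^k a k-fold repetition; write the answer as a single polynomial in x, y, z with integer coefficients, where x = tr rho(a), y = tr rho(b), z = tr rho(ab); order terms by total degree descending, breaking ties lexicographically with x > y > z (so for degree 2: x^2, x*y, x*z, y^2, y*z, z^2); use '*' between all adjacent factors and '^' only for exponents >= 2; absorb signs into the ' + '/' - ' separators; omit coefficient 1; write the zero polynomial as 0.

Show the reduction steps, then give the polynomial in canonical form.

-x^3*y^2*z + x^4*y + x^2*y^3 + 2*x^2*y*z^2 - x^3*z - x*z^3 - 4*x^2*y - y^3 - y*z^2 + 3*x*z + 3*y

use: trace(b^2 a) = trace(b) trace(a b) - trace(a) = y*z - x
trace(b^2) = trace(b) trace(b) - trace(1) = y^2 - 2
trace(a b^2 a) = trace(a) trace(b^2 a) - trace(b^2) = x*y*z - x^2 - y^2 + 2
trace(a b a b) = trace(b a) trace(b a) - trace(1) = z^2 - 2
apply: trace(a b a) = trace(a) trace(b a) - trace(b) = x*z - y
apply: trace(a b^2 a b) = trace(b) trace(a b a b) - trace(a b a) = y*z^2 - x*z - y
apply: trace(b a b^-1 a b) = trace(a b^2 a) trace(b) - trace(a b^2 a b) = x*y^2*z - x^2*y - y^3 - y*z^2 + x*z + 3*y
use: trace(a b a b a) = trace(a) trace(b a b a) - trace(b a b) = x*z^2 - y*z - x
trace(a b a b a b) = trace(b a b a) trace(b a) - trace(a b) = z^3 - 3*z
use: trace(b a b^-1 a b a) = trace(a b a b a) trace(b) - trace(a b a b a b) = x*y*z^2 - y^2*z - z^3 - x*y + 3*z
trace(b a^-1 b a b^-1 a) = trace(b a b^-1 a b) trace(a) - trace(b a b^-1 a b a) = x^2*y^2*z - x^3*y - x*y^3 - 2*x*y*z^2 + x^2*z + y^2*z + z^3 + 4*x*y - 3*z
trace(a^-1 b a b^-1 a^-1 b) = trace(b a^-1 b a b^-1) trace(a) - trace(b a^-1 b a b^-1 a) = -x^2*y^2*z + x^3*y + x*y^3 + 2*x*y*z^2 - x^2*z - y^2*z - z^3 - 3*x*y + 3*z
apply: trace(b a b^-1 a^-1 b) = trace(b^2 a b^-1) trace(a) - trace(b^2 a b^-1 a) = -x*y^2*z + x^2*y + y^3 + y*z^2 - 3*y
use: trace(b^-1 a^-1 b a^-2 b a) = trace(a^-1 b a b^-1 a^-1 b) trace(a) - trace(a^-1 b a b^-1 a^-1 b a) = -x^3*y^2*z + x^4*y + x^2*y^3 + 2*x^2*y*z^2 - x^3*z - x*z^3 - 4*x^2*y - y^3 - y*z^2 + 3*x*z + 3*y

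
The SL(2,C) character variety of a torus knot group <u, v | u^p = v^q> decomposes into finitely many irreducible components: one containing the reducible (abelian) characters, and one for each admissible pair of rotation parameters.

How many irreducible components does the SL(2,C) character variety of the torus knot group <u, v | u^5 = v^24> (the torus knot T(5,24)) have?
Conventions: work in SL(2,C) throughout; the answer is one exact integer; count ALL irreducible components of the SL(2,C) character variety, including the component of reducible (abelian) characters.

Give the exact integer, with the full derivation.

47

In the torus knot group T(5,24), u^5 = v^24 is central, so an irreducible representation sends it to +I or -I (Schur).
On an irreducible component, tr(u) is locked at 2*cos(pi*alpha/5) for some alpha in 1..4, and tr(v) at 2*cos(pi*beta/24) for some beta in 1..23.
u^5 = (-1)^alpha I and v^24 = (-1)^beta I must agree, so alpha and beta have equal parity.
Enumerate parity-matched pairs: 2*12 odd-odd plus 2*11 even-even gives 46.
That is 46 components of irreducible characters, and with the reducible (abelian) component the total is 47.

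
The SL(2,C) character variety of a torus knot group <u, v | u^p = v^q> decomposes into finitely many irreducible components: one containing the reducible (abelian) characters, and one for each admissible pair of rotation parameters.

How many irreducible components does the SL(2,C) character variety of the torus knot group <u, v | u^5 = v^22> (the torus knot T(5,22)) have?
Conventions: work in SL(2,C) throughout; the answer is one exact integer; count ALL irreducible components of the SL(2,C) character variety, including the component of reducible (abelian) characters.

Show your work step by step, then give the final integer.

For T(5,22): irreducibility forces the central element u^5 = v^22 to one of +I, -I.
So on each irreducible component the traces are pinned: tr(u) = 2*cos(pi*alpha/5) with 1 <= alpha <= 4, tr(v) = 2*cos(pi*beta/22) with 1 <= beta <= 21.
u^5 = (-1)^alpha I and v^22 = (-1)^beta I must agree, so alpha and beta have equal parity.
count pairs: odd alpha (2 choices) x odd beta (11), plus even alpha (2) x even beta (10): 2*11 + 2*10 = 42.
components with irreducible characters: 42; plus the single component of reducible (abelian) characters: total 43.

43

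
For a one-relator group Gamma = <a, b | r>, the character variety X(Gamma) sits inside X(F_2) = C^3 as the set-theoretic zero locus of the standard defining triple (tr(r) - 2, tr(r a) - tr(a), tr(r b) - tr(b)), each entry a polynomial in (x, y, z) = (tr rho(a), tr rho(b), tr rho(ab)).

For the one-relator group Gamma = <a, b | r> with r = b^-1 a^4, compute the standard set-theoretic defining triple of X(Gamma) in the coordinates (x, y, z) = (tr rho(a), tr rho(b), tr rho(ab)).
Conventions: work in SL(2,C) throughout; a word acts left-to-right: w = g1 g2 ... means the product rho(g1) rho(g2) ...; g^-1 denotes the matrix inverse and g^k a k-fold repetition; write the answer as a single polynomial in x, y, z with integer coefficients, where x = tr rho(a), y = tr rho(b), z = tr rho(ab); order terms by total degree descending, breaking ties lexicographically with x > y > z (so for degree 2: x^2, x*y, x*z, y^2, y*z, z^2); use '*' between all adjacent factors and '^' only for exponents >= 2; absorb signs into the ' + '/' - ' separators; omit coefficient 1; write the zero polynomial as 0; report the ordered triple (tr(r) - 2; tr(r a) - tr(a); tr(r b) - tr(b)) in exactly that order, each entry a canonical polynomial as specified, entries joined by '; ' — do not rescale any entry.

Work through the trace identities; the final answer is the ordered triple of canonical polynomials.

use: trace(a^2) = trace(a) trace(a) - trace(1)   [square of a] = x^2 - 2
trace(a^3) = trace(a) trace(a^2) - trace(a)   [square of a] = x^3 - 3*x
use: trace(a^4) = trace(a) trace(a^3) - trace(a^2)   [square of a] = x^4 - 4*x^2 + 2
trace(a b a) = trace(a) trace(b a) - trace(b)   [square of a] = x*z - y
trace(a b a^2) = trace(a) trace(a b a) - trace(a b)   [square of a] = x^2*z - x*y - z
trace(a^4 b) = trace(a) trace(a b a^2) - trace(a b a)   [square of a] = x^3*z - x^2*y - 2*x*z + y
trace(b^-1 a^4) = trace(a^4) trace(b) - trace(a^4 b)   [inverse elimination on b] = x^4*y - x^3*z - 3*x^2*y + 2*x*z + y
use: trace(a^5) = trace(a) trace(a^4) - trace(a^3) = x^5 - 5*x^3 + 5*x
trace(a^5 b) = trace(a) trace(b a^4) - trace(b a^3) = x^4*z - x^3*y - 3*x^2*z + 2*x*y + z
use: trace(b^-1 a^5) = trace(a^5) trace(b) - trace(a^5 b) = x^5*y - x^4*z - 4*x^3*y + 3*x^2*z + 3*x*y - z
assemble the triple (trace(r) - 2; trace(r a) - x; trace(r b) - y)

x^4*y - x^3*z - 3*x^2*y + 2*x*z + y - 2; x^5*y - x^4*z - 4*x^3*y + 3*x^2*z + 3*x*y - x - z; x^4 - 4*x^2 - y + 2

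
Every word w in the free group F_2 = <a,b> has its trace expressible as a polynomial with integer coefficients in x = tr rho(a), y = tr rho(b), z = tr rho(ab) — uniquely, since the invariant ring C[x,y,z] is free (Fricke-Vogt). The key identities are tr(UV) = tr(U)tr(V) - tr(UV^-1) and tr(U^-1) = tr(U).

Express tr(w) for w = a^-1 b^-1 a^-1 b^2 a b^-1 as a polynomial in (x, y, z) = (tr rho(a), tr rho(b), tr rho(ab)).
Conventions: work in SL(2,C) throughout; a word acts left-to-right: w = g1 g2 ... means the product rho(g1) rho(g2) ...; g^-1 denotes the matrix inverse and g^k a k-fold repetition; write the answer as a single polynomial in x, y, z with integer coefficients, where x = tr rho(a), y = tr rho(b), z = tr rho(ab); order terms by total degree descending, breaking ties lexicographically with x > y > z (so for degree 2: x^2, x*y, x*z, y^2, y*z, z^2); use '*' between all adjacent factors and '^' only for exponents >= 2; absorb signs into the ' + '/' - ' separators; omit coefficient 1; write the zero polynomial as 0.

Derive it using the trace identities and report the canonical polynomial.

tr(b^2 a) = tr(b)*tr(a b) - tr(a) = y*z - x
so tr(b^2) = tr(b)*tr(b) - tr(1) = y^2 - 2
tr(a b^2 a) = tr(a)*tr(b^2 a) - tr(b^2) = x*y*z - x^2 - y^2 + 2
reduce: tr(a b a b) = tr(a b)*tr(a b) - tr(1) = z^2 - 2
tr(a b a) = tr(a)*tr(b a) - tr(b) = x*z - y
tr(a b^2 a b) = tr(b)*tr(a b a b) - tr(a b a) = y*z^2 - x*z - y
so tr(b^2 a b^-1 a) = tr(a b^2 a)*tr(b) - tr(a b^2 a b) = x*y^2*z - x^2*y - y^3 - y*z^2 + x*z + 3*y
so tr(b^2 a b^-1 a^-1) = tr(b^2 a b^-1)*tr(a) - tr(b^2 a b^-1 a) = -x*y^2*z + x^2*y + y^3 + y*z^2 - 3*y
so tr(a^-1 b^2 a b^-1 a^-1) = tr(b^2 a b^-1 a^-1)*tr(a) - tr(b^2 a b^-1) = -x^2*y^2*z + x^3*y + x*y^3 + x*y*z^2 - 3*x*y - z
tr(b^3) = tr(b)*tr(b^2) - tr(b) = y^3 - 3*y
so tr(b^3 a) = tr(b)*tr(b a b) - tr(b a) = y^2*z - x*y - z
tr(b a^-1 b^2) = tr(b^3)*tr(a) - tr(b^3 a) = x*y^3 - y^2*z - 2*x*y + z
reduce: tr(b^2 a b^2) = tr(b)*tr(a b^3) - tr(a b^2) = y^3*z - x*y^2 - 2*y*z + x
tr(b^2 a b^2 a) = tr(b)*tr(a b^2 a b) - tr(a b^2 a) = y^2*z^2 - 2*x*y*z + x^2 - 2
reduce: tr(b a^-1 b^2 a b) = tr(b^2 a b^2)*tr(a) - tr(b^2 a b^2 a) = x*y^3*z - x^2*y^2 - y^2*z^2 + 2
reduce: tr(b^2 a b a b) = tr(b)*tr(b a b a b) - tr(b a b a) = y^2*z^2 - x*y*z - y^2 - z^2 + 2
reduce: tr(a b a b a b) = tr(b a)*tr(b a b a) - tr(b^-1 a^-1) = z^3 - 3*z
reduce: tr(a b a b a) = tr(a)*tr(b a b a) - tr(b a b) = x*z^2 - y*z - x
reduce: tr(b^2 a b a b a) = tr(b)*tr(a b a b a b) - tr(a b a b a) = y*z^3 - x*z^2 - 2*y*z + x
tr(b a^-1 b^2 a b a) = tr(b^2 a b a b)*tr(a) - tr(b^2 a b a b a) = x*y^2*z^2 - x^2*y*z - y*z^3 - x*y^2 + 2*y*z + x
reduce: tr(a^-1 b a^-1 b^2 a b) = tr(b a^-1 b^2 a b)*tr(a) - tr(b a^-1 b^2 a b a) = x^2*y^3*z - x^3*y^2 - 2*x*y^2*z^2 + x^2*y*z + y*z^3 + x*y^2 - 2*y*z + x
so tr(a^-1 b^2 a b^-1 a^-1 b) = tr(a^-1 b a^-1 b^2 a)*tr(b) - tr(a^-1 b a^-1 b^2 a b) = -x^2*y^3*z + x^3*y^2 + x*y^4 + 2*x*y^2*z^2 - x^2*y*z - y^3*z - y*z^3 - 3*x*y^2 + 3*y*z - x
tr(a^-1 b^-1 a^-1 b^2 a b^-1) = tr(a^-1 b^2 a b^-1 a^-1)*tr(b) - tr(a^-1 b^2 a b^-1 a^-1 b) = -x*y^2*z^2 + x^2*y*z + y^3*z + y*z^3 - 4*y*z + x

-x*y^2*z^2 + x^2*y*z + y^3*z + y*z^3 - 4*y*z + x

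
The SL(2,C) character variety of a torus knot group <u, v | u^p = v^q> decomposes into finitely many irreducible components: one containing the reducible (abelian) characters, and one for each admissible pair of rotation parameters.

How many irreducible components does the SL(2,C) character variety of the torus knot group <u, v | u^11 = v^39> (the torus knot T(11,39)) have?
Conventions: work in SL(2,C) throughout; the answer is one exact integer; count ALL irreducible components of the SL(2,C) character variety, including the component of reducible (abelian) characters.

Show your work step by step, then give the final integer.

191

In the torus knot group T(11,39), u^11 = v^39 is central, so an irreducible representation sends it to +I or -I (Schur).
So on each irreducible component the traces are pinned: tr(u) = 2*cos(pi*alpha/11) with 1 <= alpha <= 10, tr(v) = 2*cos(pi*beta/39) with 1 <= beta <= 38.
Consistency of u^11 = (-1)^alpha I with v^39 = (-1)^beta I forces alpha = beta (mod 2).
Enumerate parity-matched pairs: 5*19 odd-odd plus 5*19 even-even gives 190.
That is 190 components of irreducible characters, and with the reducible (abelian) component the total is 191.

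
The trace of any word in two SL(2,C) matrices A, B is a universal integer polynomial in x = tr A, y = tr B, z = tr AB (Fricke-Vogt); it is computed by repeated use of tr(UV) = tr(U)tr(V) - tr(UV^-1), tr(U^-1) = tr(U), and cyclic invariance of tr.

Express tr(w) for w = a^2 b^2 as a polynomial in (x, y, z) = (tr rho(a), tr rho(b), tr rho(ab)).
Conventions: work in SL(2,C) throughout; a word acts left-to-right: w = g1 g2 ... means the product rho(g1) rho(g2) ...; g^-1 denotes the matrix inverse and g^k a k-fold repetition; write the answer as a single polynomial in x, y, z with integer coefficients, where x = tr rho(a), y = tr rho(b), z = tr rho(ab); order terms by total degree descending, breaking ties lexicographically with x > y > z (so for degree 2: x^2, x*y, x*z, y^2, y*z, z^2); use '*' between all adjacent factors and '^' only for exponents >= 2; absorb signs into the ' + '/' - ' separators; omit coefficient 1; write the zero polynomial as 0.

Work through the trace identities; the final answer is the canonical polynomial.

x*y*z - x^2 - y^2 + 2

tr(a^2 b) = tr(a) * tr(b a) - tr(b) = x*z - y
tr(a^2) = tr(a) * tr(a) - tr(1) = x^2 - 2
tr(a^2 b^2) = tr(b) * tr(a^2 b) - tr(a^2) = x*y*z - x^2 - y^2 + 2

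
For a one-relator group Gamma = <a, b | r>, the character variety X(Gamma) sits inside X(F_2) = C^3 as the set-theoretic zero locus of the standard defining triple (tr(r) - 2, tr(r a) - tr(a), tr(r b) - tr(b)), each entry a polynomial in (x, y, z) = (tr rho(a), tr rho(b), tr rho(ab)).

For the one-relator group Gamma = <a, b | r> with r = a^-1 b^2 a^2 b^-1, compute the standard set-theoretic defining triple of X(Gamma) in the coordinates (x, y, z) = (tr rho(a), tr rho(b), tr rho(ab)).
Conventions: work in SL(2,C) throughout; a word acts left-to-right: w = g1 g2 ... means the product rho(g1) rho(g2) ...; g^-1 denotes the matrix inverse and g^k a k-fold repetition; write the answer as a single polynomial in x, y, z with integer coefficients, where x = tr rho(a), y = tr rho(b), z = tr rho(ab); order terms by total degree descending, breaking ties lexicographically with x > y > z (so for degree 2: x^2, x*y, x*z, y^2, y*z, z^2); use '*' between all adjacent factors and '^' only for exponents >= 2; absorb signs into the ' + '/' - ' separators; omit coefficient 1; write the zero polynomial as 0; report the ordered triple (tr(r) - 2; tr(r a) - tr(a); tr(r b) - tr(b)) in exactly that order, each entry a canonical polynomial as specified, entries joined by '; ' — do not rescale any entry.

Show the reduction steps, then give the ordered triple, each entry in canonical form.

-x^2*y^2*z + x^3*y + x*y^3 + x*y*z^2 - 4*x*y + z - 2; x*z - x - y; y*z - x - y

so tr(b a^2) = tr(a)*tr(b a) - tr(b)  (reduce the a square) = x*z - y
tr(a^3 b) = tr(a)*tr(b a^2) - tr(b a)  (reduce the a square) = x^2*z - x*y - z
tr(a^2) = tr(a)*tr(a) - tr(1)  (reduce the a square) = x^2 - 2
tr(a^3) = tr(a)*tr(a^2) - tr(a)  (reduce the a square) = x^3 - 3*x
reduce: tr(a b^2 a^2) = tr(b)*tr(a^3 b) - tr(a^3)  (reduce the b square) = x^2*y*z - x^3 - x*y^2 - y*z + 3*x
tr(a b a b) = tr(b a)*tr(b a) - tr(1)  (split on b) = z^2 - 2
tr(b a b^2 a) = tr(b)*tr(a b a b) - tr(a b a)  (reduce the b square) = y*z^2 - x*z - y
tr(b a b) = tr(b)*tr(a b) - tr(a)  (reduce the b square) = y*z - x
so tr(b a b^2) = tr(b)*tr(b a b) - tr(b a)  (reduce the b square) = y^2*z - x*y - z
tr(a b^2 a^2 b) = tr(a)*tr(b a b^2 a) - tr(b a b^2)  (reduce the a square) = x*y*z^2 - x^2*z - y^2*z + z
reduce: tr(b^2 a^2 b^-1 a) = tr(a b^2 a^2)*tr(b) - tr(a b^2 a^2 b)  (eliminate b^-1) = x^2*y^2*z - x^3*y - x*y^3 - x*y*z^2 + x^2*z + 3*x*y - z
tr(a^-1 b^2 a^2 b^-1) = tr(b^2 a^2 b^-1)*tr(a) - tr(b^2 a^2 b^-1 a)  (eliminate a^-1) = -x^2*y^2*z + x^3*y + x*y^3 + x*y*z^2 - 4*x*y + z
assemble the triple (tr(r) - 2; tr(r a) - x; tr(r b) - y)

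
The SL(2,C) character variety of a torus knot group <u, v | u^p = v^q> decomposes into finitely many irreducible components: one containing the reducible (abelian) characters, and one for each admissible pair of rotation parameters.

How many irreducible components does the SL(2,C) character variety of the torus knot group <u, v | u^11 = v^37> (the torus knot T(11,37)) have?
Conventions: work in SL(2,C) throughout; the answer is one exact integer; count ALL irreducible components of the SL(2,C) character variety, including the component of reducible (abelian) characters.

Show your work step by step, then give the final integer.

For T(11,37): irreducibility forces the central element u^11 = v^37 to one of +I, -I.
So on each irreducible component the traces are pinned: tr(u) = 2*cos(pi*alpha/11) with 1 <= alpha <= 10, tr(v) = 2*cos(pi*beta/37) with 1 <= beta <= 36.
u^11 = (-1)^alpha I and v^37 = (-1)^beta I must agree, so alpha and beta have equal parity.
count pairs: odd alpha (5 choices) x odd beta (18), plus even alpha (5) x even beta (18): 5*18 + 5*18 = 180.
Total: 180 irreducible-character components + 1 reducible (abelian) component = 181.

181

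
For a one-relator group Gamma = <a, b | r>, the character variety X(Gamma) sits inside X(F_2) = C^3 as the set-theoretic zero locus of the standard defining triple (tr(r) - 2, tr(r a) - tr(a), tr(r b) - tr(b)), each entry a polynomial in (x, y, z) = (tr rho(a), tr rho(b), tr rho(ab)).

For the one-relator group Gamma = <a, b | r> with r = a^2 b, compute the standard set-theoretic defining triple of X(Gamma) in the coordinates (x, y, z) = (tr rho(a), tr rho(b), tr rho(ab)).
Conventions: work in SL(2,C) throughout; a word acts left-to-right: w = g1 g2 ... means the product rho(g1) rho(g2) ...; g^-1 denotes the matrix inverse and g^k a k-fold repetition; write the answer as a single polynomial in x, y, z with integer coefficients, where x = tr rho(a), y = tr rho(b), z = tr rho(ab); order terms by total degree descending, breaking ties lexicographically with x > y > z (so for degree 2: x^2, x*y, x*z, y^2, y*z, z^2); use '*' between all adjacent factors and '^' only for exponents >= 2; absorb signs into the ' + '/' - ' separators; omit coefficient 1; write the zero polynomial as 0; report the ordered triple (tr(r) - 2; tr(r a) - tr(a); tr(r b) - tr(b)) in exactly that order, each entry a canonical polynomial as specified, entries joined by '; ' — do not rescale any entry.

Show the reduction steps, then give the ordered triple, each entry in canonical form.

x*z - y - 2; x^2*z - x*y - x - z; x*y*z - x^2 - y^2 - y + 2

next, tr(a^2 b) = tr(a)*tr(b a) - tr(b)  (reduce the a square) = x*z - y
and tr(a^2 b a) = tr(a)*tr(a b a) - tr(a b)   [square of a] = x^2*z - x*y - z
tr(b^2 a) = tr(b)*tr(a b) - tr(a)  (reduce the b square) = y*z - x
and tr(b^2) = tr(b)*tr(b) - tr(1)  (reduce the b square) = y^2 - 2
next, tr(a^2 b^2) = tr(a)*tr(b^2 a) - tr(b^2)  (reduce the a square) = x*y*z - x^2 - y^2 + 2
assemble the triple (tr(r) - 2; tr(r a) - x; tr(r b) - y)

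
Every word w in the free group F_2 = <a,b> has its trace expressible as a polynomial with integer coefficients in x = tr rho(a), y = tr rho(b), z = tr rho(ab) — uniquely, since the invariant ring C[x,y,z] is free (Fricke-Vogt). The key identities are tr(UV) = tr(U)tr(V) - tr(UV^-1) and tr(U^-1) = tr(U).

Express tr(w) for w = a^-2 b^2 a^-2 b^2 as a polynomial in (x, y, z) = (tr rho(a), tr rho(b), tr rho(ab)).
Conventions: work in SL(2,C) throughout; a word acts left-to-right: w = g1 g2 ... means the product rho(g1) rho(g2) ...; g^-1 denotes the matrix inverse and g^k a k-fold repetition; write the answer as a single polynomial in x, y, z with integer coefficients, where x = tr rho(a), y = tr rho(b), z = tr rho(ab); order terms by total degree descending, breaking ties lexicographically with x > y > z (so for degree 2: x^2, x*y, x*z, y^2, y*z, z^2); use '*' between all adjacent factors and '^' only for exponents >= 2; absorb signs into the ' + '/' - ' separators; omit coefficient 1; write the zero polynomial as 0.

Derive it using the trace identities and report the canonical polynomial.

x^4*y^4 - 2*x^3*y^3*z - 2*x^4*y^2 - 2*x^2*y^4 + x^2*y^2*z^2 + 2*x^3*y*z + 2*x*y^3*z + x^4 + 6*x^2*y^2 + y^4 - 4*x*y*z - 4*x^2 - 4*y^2 + 2

reduce: tr(b^2) = tr(b)*tr(b) - tr(1)  (reduce the b square) = y^2 - 2
tr(b^3) = tr(b)*tr(b^2) - tr(b)  (reduce the b square) = y^3 - 3*y
so tr(b^4) = tr(b)*tr(b^3) - tr(b^2)  (reduce the b square) = y^4 - 4*y^2 + 2
reduce: tr(a b^2) = tr(b)*tr(a b) - tr(a)  (reduce the b square) = y*z - x
so tr(b a b^2) = tr(b)*tr(a b^2) - tr(a b)  (reduce the b square) = y^2*z - x*y - z
reduce: tr(b^4 a) = tr(b)*tr(b a b^2) - tr(b a b)  (reduce the b square) = y^3*z - x*y^2 - 2*y*z + x
so tr(b^4 a^-1) = tr(b^4)*tr(a) - tr(b^4 a)  (eliminate a^-1) = x*y^4 - y^3*z - 3*x*y^2 + 2*y*z + x
tr(b^2 a^-2 b^2) = tr(b^4 a^-1)*tr(a) - tr(b^4)  (eliminate a^-1) = x^2*y^4 - x*y^3*z - 3*x^2*y^2 - y^4 + 2*x*y*z + x^2 + 4*y^2 - 2
reduce: tr(a b a b) = tr(b a)*tr(b a) - tr(1)  (split on b) = z^2 - 2
tr(a b a) = tr(a)*tr(b a) - tr(b)  (reduce the a square) = x*z - y
so tr(a b^2 a b) = tr(b)*tr(a b a b) - tr(a b a)  (reduce the b square) = y*z^2 - x*z - y
so tr(a b^2 a) = tr(a)*tr(b^2 a) - tr(b^2)  (reduce the a square) = x*y*z - x^2 - y^2 + 2
so tr(b^2 a b^2 a) = tr(b)*tr(a b^2 a b) - tr(a b^2 a)  (reduce the b square) = y^2*z^2 - 2*x*y*z + x^2 - 2
tr(b^2 a b^2 a^-1) = tr(b^2 a b^2)*tr(a) - tr(b^2 a b^2 a)  (eliminate a^-1) = x*y^3*z - x^2*y^2 - y^2*z^2 + 2
so tr(b^2 a^-2 b^2 a) = tr(b^2 a b^2 a^-1)*tr(a) - tr(b^2 a b^2)  (eliminate a^-1) = x^2*y^3*z - x^3*y^2 - x*y^2*z^2 - y^3*z + x*y^2 + 2*y*z + x
tr(a^-1 b^2 a^-2 b^2) = tr(b^2 a^-2 b^2)*tr(a) - tr(b^2 a^-2 b^2 a)  (eliminate a^-1) = x^3*y^4 - 2*x^2*y^3*z - 2*x^3*y^2 - x*y^4 + x*y^2*z^2 + 2*x^2*y*z + y^3*z + x^3 + 3*x*y^2 - 2*y*z - 3*x
tr(a^-2 b^2 a^-2 b^2) = tr(a^-1 b^2 a^-2 b^2)*tr(a) - tr(a^-1 b^2 a^-2 b^2 a)  (eliminate a^-1) = x^4*y^4 - 2*x^3*y^3*z - 2*x^4*y^2 - 2*x^2*y^4 + x^2*y^2*z^2 + 2*x^3*y*z + 2*x*y^3*z + x^4 + 6*x^2*y^2 + y^4 - 4*x*y*z - 4*x^2 - 4*y^2 + 2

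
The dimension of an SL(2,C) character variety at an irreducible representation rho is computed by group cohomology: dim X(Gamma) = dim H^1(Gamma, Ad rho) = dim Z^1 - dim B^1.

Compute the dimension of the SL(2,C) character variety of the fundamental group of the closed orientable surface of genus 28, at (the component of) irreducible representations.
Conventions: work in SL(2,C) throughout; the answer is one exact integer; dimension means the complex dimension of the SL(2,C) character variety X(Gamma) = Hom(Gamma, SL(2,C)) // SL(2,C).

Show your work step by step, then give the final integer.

162

Gamma = pi_1(Sigma_28) = < a_1, b_1, ..., a_28, b_28 | prod [a_i, b_i] > has 2g = 56 generators and 1 relator.
Unconstrained cocycle data is one sl_2 vector per generator (168 dimensions), cut by the relator condition d_2(z) = 0.
At an irreducible rho, H^2 = coker(d_2) vanishes (Poincare duality: H^2 is dual to H^0 = invariants = 0), so d_2 is surjective onto sl_2 and dim Z^1 = 168 - 3 = 165.
As always at irreducible rho, dim B^1 = 3.
Hence dim X = 165 - 3 = 162.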